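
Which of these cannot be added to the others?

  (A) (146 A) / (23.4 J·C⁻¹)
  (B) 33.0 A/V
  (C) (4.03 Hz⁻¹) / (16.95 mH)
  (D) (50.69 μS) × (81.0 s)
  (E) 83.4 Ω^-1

(D)

Work out the base dimensions of each:
  (A) [A] / [kg·m²·s⁻³·A⁻¹] = kg⁻¹·m⁻²·s³·A²
  (B) A·V⁻¹ = A·(J·C⁻¹)⁻¹ = kg⁻¹·m⁻²·s³·A²
  (C) [s] / [kg·m²·s⁻²·A⁻²] = kg⁻¹·m⁻²·s³·A²
  (D) [kg⁻¹·m⁻²·s³·A²] · [s] = kg⁻¹·m⁻²·s⁴·A²
  (E) Ω⁻¹ = (V·A⁻¹)⁻¹ = kg⁻¹·m⁻²·s³·A²
All reduce to kg⁻¹·m⁻²·s³·A² except (D), which is kg⁻¹·m⁻²·s⁴·A².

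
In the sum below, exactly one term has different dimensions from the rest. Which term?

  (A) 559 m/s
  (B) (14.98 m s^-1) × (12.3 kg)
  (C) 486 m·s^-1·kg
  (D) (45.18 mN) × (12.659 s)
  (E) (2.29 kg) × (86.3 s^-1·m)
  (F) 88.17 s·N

(A)

In SI base units:
  (A) m·s⁻¹
  (B) [m·s⁻¹] · [kg] = kg·m·s⁻¹
  (C) kg·m·s⁻¹
  (D) [kg·m·s⁻²] · [s] = kg·m·s⁻¹
  (E) [kg] · [m·s⁻¹] = kg·m·s⁻¹
  (F) N·s = kg·m·s⁻²·s = kg·m·s⁻¹
All reduce to kg·m·s⁻¹ except (A), which is m·s⁻¹.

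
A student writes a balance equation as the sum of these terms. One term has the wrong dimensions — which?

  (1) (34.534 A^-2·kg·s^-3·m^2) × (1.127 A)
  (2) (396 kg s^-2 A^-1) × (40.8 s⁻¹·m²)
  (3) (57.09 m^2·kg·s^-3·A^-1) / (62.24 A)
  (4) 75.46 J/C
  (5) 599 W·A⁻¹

In SI base units:
  (1) [kg·m²·s⁻³·A⁻²] · [A] = kg·m²·s⁻³·A⁻¹
  (2) [kg·s⁻²·A⁻¹] · [m²·s⁻¹] = kg·m²·s⁻³·A⁻¹
  (3) [kg·m²·s⁻³·A⁻¹] / [A] = kg·m²·s⁻³·A⁻²
  (4) J·C⁻¹ = N·m·(s·A)⁻¹ = kg·m²·s⁻³·A⁻¹
  (5) W·A⁻¹ = J·s⁻¹·A⁻¹ = kg·m²·s⁻³·A⁻¹
All reduce to kg·m²·s⁻³·A⁻¹ except (3), which is kg·m²·s⁻³·A⁻².

(3)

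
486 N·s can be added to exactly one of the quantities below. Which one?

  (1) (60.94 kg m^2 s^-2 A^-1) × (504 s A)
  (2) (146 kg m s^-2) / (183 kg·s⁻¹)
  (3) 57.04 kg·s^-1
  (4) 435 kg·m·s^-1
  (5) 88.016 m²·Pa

(4)

Reference: N·s = kg·m·s⁻²·s = kg·m·s⁻¹.
Each option:
  (1) [kg·m²·s⁻²·A⁻¹] · [s·A] = kg·m²·s⁻¹
  (2) [kg·m·s⁻²] / [kg·s⁻¹] = m·s⁻¹
  (3) kg·s⁻¹
  (4) kg·m·s⁻¹  ← same
  (5) Pa·m² = N·m⁻²·m² = kg·m·s⁻²
Only (4) matches kg·m·s⁻¹.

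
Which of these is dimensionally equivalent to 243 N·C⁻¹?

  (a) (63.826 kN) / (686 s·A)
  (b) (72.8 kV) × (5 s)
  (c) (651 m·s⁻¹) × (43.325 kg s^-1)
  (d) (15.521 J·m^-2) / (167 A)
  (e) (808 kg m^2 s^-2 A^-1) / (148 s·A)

Reference: N·C⁻¹ = kg·m·s⁻²·(s·A)⁻¹ = kg·m·s⁻³·A⁻¹.
Each option:
  (a) [kg·m·s⁻²] / [s·A] = kg·m·s⁻³·A⁻¹  ← same
  (b) [kg·m²·s⁻³·A⁻¹] · [s] = kg·m²·s⁻²·A⁻¹
  (c) [m·s⁻¹] · [kg·s⁻¹] = kg·m·s⁻²
  (d) [kg·s⁻²] / [A] = kg·s⁻²·A⁻¹
  (e) [kg·m²·s⁻²·A⁻¹] / [s·A] = kg·m²·s⁻³·A⁻²
Only (a) matches kg·m·s⁻³·A⁻¹.

(a)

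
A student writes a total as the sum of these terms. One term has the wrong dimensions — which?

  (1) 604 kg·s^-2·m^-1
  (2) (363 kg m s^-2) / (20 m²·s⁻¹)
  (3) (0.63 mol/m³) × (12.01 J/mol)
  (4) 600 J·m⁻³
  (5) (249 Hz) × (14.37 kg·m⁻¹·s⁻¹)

Reduce each to base SI dimensions:
  (1) kg·m⁻¹·s⁻²
  (2) [kg·m·s⁻²] / [m²·s⁻¹] = kg·m⁻¹·s⁻¹
  (3) [m⁻³·mol] · [kg·m²·s⁻²·mol⁻¹] = kg·m⁻¹·s⁻²
  (4) J·m⁻³ = N·m·m⁻³ = kg·m⁻¹·s⁻²
  (5) [s⁻¹] · [kg·m⁻¹·s⁻¹] = kg·m⁻¹·s⁻²
All reduce to kg·m⁻¹·s⁻² except (2), which is kg·m⁻¹·s⁻¹.

(2)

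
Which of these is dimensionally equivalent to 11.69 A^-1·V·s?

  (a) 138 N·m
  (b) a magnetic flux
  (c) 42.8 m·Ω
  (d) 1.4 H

Reference: V·s·A⁻¹ = J·C⁻¹·s·A⁻¹ = kg·m²·s⁻²·A⁻².
Each option:
  (a) N·m = kg·m·s⁻²·m = kg·m²·s⁻²
  (b) [magnetic flux] = kg·m²·s⁻²·A⁻¹
  (c) Ω·m = V·A⁻¹·m = kg·m³·s⁻³·A⁻²
  (d) H = V·s·A⁻¹ = kg·m²·s⁻²·A⁻²  ← same
Only (d) matches kg·m²·s⁻²·A⁻².

(d)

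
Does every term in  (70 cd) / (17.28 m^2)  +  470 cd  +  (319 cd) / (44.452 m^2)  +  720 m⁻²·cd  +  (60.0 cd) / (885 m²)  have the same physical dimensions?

In SI base units:
  (70 cd) / (17.28 m^2):  [cd] / [m²] = m⁻²·cd
  470 cd:  cd
  (319 cd) / (44.452 m^2):  [cd] / [m²] = m⁻²·cd
  720 m⁻²·cd:  cd·m⁻² = m⁻²·cd
  (60.0 cd) / (885 m²):  [cd] / [m²] = m⁻²·cd
The terms do not share a single dimension (cd vs m⁻²·cd).

No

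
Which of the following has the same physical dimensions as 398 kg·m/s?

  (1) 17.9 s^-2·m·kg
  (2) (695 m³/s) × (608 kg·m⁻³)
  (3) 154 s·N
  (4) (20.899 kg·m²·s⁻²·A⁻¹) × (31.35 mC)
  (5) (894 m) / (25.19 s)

Reference: kg·m·s⁻¹.
Each option:
  (1) kg·m·s⁻²
  (2) [m³·s⁻¹] · [kg·m⁻³] = kg·s⁻¹
  (3) N·s = kg·m·s⁻²·s = kg·m·s⁻¹  ← same
  (4) [kg·m²·s⁻²·A⁻¹] · [s·A] = kg·m²·s⁻¹
  (5) [m] / [s] = m·s⁻¹
Only (3) matches kg·m·s⁻¹.

(3)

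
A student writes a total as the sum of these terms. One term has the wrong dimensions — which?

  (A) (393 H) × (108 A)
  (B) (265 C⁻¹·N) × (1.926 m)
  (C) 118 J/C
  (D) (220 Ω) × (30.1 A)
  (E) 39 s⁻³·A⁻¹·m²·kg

(A)

In SI base units:
  (A) [kg·m²·s⁻²·A⁻²] · [A] = kg·m²·s⁻²·A⁻¹
  (B) [kg·m·s⁻³·A⁻¹] · [m] = kg·m²·s⁻³·A⁻¹
  (C) J·C⁻¹ = N·m·(s·A)⁻¹ = kg·m²·s⁻³·A⁻¹
  (D) [kg·m²·s⁻³·A⁻²] · [A] = kg·m²·s⁻³·A⁻¹
  (E) kg·m²·s⁻³·A⁻¹
All reduce to kg·m²·s⁻³·A⁻¹ except (A), which is kg·m²·s⁻²·A⁻¹.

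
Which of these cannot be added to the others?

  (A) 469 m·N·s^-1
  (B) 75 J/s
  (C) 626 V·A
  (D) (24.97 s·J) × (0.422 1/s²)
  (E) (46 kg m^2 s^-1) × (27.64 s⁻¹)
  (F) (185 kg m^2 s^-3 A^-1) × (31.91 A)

(E)

Expand each in SI base units:
  (A) N·m·s⁻¹ = kg·m·s⁻²·m·s⁻¹ = kg·m²·s⁻³
  (B) J·s⁻¹ = N·m·s⁻¹ = kg·m²·s⁻³
  (C) V·A = J·C⁻¹·A = kg·m²·s⁻³
  (D) [kg·m²·s⁻¹] · [s⁻²] = kg·m²·s⁻³
  (E) [kg·m²·s⁻¹] · [s⁻¹] = kg·m²·s⁻²
  (F) [kg·m²·s⁻³·A⁻¹] · [A] = kg·m²·s⁻³
All reduce to kg·m²·s⁻³ except (E), which is kg·m²·s⁻².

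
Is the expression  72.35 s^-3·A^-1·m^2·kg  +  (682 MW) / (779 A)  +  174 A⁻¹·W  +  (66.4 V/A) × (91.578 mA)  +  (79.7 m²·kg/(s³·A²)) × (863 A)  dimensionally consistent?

Yes

Dimensions:
  72.35 s^-3·A^-1·m^2·kg:  kg·m²·s⁻³·A⁻¹
  (682 MW) / (779 A):  [kg·m²·s⁻³] / [A] = kg·m²·s⁻³·A⁻¹
  174 A⁻¹·W:  W·A⁻¹ = J·s⁻¹·A⁻¹ = kg·m²·s⁻³·A⁻¹
  (66.4 V/A) × (91.578 mA):  [kg·m²·s⁻³·A⁻²] · [A] = kg·m²·s⁻³·A⁻¹
  (79.7 m²·kg/(s³·A²)) × (863 A):  [kg·m²·s⁻³·A⁻²] · [A] = kg·m²·s⁻³·A⁻¹
Every term reduces to kg·m²·s⁻³·A⁻¹.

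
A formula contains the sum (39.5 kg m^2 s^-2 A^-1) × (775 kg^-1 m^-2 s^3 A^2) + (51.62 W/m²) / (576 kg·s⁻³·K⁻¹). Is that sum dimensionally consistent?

In SI base units:
  (39.5 kg m^2 s^-2 A^-1) × (775 kg^-1 m^-2 s^3 A^2):  [kg·m²·s⁻²·A⁻¹] · [kg⁻¹·m⁻²·s³·A²] = s·A
  (51.62 W/m²) / (576 kg·s⁻³·K⁻¹):  [kg·s⁻³] / [kg·s⁻³·K⁻¹] = K
s·A ≠ K, so they cannot be added.

No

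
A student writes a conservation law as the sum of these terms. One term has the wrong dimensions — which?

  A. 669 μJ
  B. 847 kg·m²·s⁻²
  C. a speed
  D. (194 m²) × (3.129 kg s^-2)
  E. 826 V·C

Dimensions:
  A. J = N·m = kg·m²·s⁻²
  B. kg·m²·s⁻²
  C. [speed] = m·s⁻¹
  D. [m²] · [kg·s⁻²] = kg·m²·s⁻²
  E. C·V = s·A·J·C⁻¹ = kg·m²·s⁻²
All reduce to kg·m²·s⁻² except C., which is m·s⁻¹.

C.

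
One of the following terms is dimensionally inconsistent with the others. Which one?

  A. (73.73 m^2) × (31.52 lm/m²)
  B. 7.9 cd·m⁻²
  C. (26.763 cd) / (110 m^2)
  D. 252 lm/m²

A.

Dimensions:
  A. [m²] · [m⁻²·cd] = cd
  B. cd·m⁻² = m⁻²·cd
  C. [cd] / [m²] = m⁻²·cd
  D. lm·m⁻² = cd·m⁻² = m⁻²·cd
All reduce to m⁻²·cd except A., which is cd.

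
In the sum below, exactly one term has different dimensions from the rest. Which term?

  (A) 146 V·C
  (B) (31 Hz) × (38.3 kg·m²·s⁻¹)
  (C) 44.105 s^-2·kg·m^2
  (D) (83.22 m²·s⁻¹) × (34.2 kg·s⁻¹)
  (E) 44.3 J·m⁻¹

(E)

In SI base units:
  (A) C·V = s·A·J·C⁻¹ = kg·m²·s⁻²
  (B) [s⁻¹] · [kg·m²·s⁻¹] = kg·m²·s⁻²
  (C) kg·m²·s⁻²
  (D) [m²·s⁻¹] · [kg·s⁻¹] = kg·m²·s⁻²
  (E) J·m⁻¹ = N·m·m⁻¹ = kg·m·s⁻²
All reduce to kg·m²·s⁻² except (E), which is kg·m·s⁻².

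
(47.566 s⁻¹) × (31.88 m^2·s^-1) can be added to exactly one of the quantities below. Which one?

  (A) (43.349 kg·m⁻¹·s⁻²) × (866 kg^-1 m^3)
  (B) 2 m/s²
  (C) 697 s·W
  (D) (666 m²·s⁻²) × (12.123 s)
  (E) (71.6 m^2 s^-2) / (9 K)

Reference: [s⁻¹] · [m²·s⁻¹] = m²·s⁻².
Each option:
  (A) [kg·m⁻¹·s⁻²] · [kg⁻¹·m³] = m²·s⁻²  ← same
  (B) m·s⁻²
  (C) W·s = J·s⁻¹·s = kg·m²·s⁻²
  (D) [m²·s⁻²] · [s] = m²·s⁻¹
  (E) [m²·s⁻²] / [K] = m²·s⁻²·K⁻¹
Only (A) matches m²·s⁻².

(A)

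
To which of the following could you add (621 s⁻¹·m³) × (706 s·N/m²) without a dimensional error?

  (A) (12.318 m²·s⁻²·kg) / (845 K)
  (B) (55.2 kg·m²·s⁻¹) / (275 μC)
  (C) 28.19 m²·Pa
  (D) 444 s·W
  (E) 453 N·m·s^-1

Reference: [m³·s⁻¹] · [kg·m⁻¹·s⁻¹] = kg·m²·s⁻².
Each option:
  (A) [kg·m²·s⁻²] / [K] = kg·m²·s⁻²·K⁻¹
  (B) [kg·m²·s⁻¹] / [s·A] = kg·m²·s⁻²·A⁻¹
  (C) Pa·m² = N·m⁻²·m² = kg·m·s⁻²
  (D) W·s = J·s⁻¹·s = kg·m²·s⁻²  ← same
  (E) N·m·s⁻¹ = kg·m·s⁻²·m·s⁻¹ = kg·m²·s⁻³
Only (D) matches kg·m²·s⁻².

(D)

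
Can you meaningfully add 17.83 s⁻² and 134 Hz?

In SI base units:
  17.83 s⁻²:  s⁻²
  134 Hz:  Hz = s⁻¹
s⁻² ≠ s⁻¹, so they cannot be added.

No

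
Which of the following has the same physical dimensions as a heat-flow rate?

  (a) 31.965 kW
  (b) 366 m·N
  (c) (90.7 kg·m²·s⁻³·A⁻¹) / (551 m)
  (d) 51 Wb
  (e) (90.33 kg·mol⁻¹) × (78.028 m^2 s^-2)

(a)

Reference: [heat-flow rate] = kg·m²·s⁻³.
Each option:
  (a) W = J·s⁻¹ = kg·m²·s⁻³  ← same
  (b) N·m = kg·m·s⁻²·m = kg·m²·s⁻²
  (c) [kg·m²·s⁻³·A⁻¹] / [m] = kg·m·s⁻³·A⁻¹
  (d) Wb = V·s = kg·m²·s⁻²·A⁻¹
  (e) [kg·mol⁻¹] · [m²·s⁻²] = kg·m²·s⁻²·mol⁻¹
Only (a) matches kg·m²·s⁻³.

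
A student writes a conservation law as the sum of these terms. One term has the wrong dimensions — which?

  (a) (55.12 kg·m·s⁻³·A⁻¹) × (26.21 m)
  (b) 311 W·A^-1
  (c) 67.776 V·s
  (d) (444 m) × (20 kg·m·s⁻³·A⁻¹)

Work out the base dimensions of each:
  (a) [kg·m·s⁻³·A⁻¹] · [m] = kg·m²·s⁻³·A⁻¹
  (b) W·A⁻¹ = J·s⁻¹·A⁻¹ = kg·m²·s⁻³·A⁻¹
  (c) V·s = J·C⁻¹·s = kg·m²·s⁻²·A⁻¹
  (d) [m] · [kg·m·s⁻³·A⁻¹] = kg·m²·s⁻³·A⁻¹
All reduce to kg·m²·s⁻³·A⁻¹ except (c), which is kg·m²·s⁻²·A⁻¹.

(c)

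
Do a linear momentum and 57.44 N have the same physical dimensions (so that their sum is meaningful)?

No

Work out the base dimensions of each:
  a linear momentum:  [linear momentum] = kg·m·s⁻¹
  57.44 N:  N = kg·m·s⁻²
kg·m·s⁻¹ ≠ kg·m·s⁻², so they cannot be added.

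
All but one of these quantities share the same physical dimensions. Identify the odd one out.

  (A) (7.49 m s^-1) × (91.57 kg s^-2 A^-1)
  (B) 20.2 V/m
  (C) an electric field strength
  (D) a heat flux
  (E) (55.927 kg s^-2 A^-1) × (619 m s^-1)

Work out the base dimensions of each:
  (A) [m·s⁻¹] · [kg·s⁻²·A⁻¹] = kg·m·s⁻³·A⁻¹
  (B) V·m⁻¹ = J·C⁻¹·m⁻¹ = kg·m·s⁻³·A⁻¹
  (C) [electric field strength] = kg·m·s⁻³·A⁻¹
  (D) [heat flux] = kg·s⁻³
  (E) [kg·s⁻²·A⁻¹] · [m·s⁻¹] = kg·m·s⁻³·A⁻¹
All reduce to kg·m·s⁻³·A⁻¹ except (D), which is kg·s⁻³.

(D)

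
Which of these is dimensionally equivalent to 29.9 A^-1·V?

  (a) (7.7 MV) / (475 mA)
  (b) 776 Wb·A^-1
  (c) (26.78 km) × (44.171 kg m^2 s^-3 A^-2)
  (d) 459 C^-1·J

Reference: V·A⁻¹ = J·C⁻¹·A⁻¹ = kg·m²·s⁻³·A⁻².
Each option:
  (a) [kg·m²·s⁻³·A⁻¹] / [A] = kg·m²·s⁻³·A⁻²  ← same
  (b) Wb·A⁻¹ = V·s·A⁻¹ = kg·m²·s⁻²·A⁻²
  (c) [m] · [kg·m²·s⁻³·A⁻²] = kg·m³·s⁻³·A⁻²
  (d) J·C⁻¹ = N·m·(s·A)⁻¹ = kg·m²·s⁻³·A⁻¹
Only (a) matches kg·m²·s⁻³·A⁻².

(a)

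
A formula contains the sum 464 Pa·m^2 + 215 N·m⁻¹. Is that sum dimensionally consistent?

Work out the base dimensions of each:
  464 Pa·m^2:  Pa·m² = N·m⁻²·m² = kg·m·s⁻²
  215 N·m⁻¹:  N·m⁻¹ = kg·m·s⁻²·m⁻¹ = kg·s⁻²
kg·m·s⁻² ≠ kg·s⁻², so they cannot be added.

No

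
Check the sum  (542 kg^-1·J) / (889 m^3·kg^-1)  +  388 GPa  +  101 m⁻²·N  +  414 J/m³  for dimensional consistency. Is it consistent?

Yes

Work out the base dimensions of each:
  (542 kg^-1·J) / (889 m^3·kg^-1):  [m²·s⁻²] / [kg⁻¹·m³] = kg·m⁻¹·s⁻²
  388 GPa:  Pa = N·m⁻² = kg·m⁻¹·s⁻²
  101 m⁻²·N:  N·m⁻² = kg·m·s⁻²·m⁻² = kg·m⁻¹·s⁻²
  414 J/m³:  J·m⁻³ = N·m·m⁻³ = kg·m⁻¹·s⁻²
Every term reduces to kg·m⁻¹·s⁻².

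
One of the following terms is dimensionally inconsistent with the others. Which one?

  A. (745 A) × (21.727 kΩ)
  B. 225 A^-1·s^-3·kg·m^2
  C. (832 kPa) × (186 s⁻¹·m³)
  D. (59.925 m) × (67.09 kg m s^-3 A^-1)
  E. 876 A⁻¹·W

In SI base units:
  A. [A] · [kg·m²·s⁻³·A⁻²] = kg·m²·s⁻³·A⁻¹
  B. kg·m²·s⁻³·A⁻¹
  C. [kg·m⁻¹·s⁻²] · [m³·s⁻¹] = kg·m²·s⁻³
  D. [m] · [kg·m·s⁻³·A⁻¹] = kg·m²·s⁻³·A⁻¹
  E. W·A⁻¹ = J·s⁻¹·A⁻¹ = kg·m²·s⁻³·A⁻¹
All reduce to kg·m²·s⁻³·A⁻¹ except C., which is kg·m²·s⁻³.

C.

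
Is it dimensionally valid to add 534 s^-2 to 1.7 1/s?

Dimensions:
  534 s^-2:  s⁻²
  1.7 1/s:  s⁻¹
s⁻² ≠ s⁻¹, so they cannot be added.

No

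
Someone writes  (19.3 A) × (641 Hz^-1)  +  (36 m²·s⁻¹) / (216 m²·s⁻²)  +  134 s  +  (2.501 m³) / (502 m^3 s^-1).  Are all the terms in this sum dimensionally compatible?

No

Work out the base dimensions of each:
  (19.3 A) × (641 Hz^-1):  [A] · [s] = s·A
  (36 m²·s⁻¹) / (216 m²·s⁻²):  [m²·s⁻¹] / [m²·s⁻²] = s
  134 s:  s
  (2.501 m³) / (502 m^3 s^-1):  [m³] / [m³·s⁻¹] = s
The terms do not share a single dimension (s vs s·A).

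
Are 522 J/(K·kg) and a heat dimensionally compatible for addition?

Dimensions:
  522 J/(K·kg):  J·kg⁻¹·K⁻¹ = N·m·kg⁻¹·K⁻¹ = m²·s⁻²·K⁻¹
  a heat:  [heat] = kg·m²·s⁻²
m²·s⁻²·K⁻¹ ≠ kg·m²·s⁻², so they cannot be added.

No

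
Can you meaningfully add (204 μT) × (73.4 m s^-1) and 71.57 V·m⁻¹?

Dimensions:
  (204 μT) × (73.4 m s^-1):  [kg·s⁻²·A⁻¹] · [m·s⁻¹] = kg·m·s⁻³·A⁻¹
  71.57 V·m⁻¹:  V·m⁻¹ = J·C⁻¹·m⁻¹ = kg·m·s⁻³·A⁻¹
Both are kg·m·s⁻³·A⁻¹, so they have the same dimensions and can be added.

Yes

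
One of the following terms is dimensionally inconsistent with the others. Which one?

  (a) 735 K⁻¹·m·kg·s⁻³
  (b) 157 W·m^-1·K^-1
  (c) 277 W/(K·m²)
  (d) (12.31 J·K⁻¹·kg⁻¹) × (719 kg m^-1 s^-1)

Dimensions:
  (a) kg·m·s⁻³·K⁻¹
  (b) W·m⁻¹·K⁻¹ = J·s⁻¹·m⁻¹·K⁻¹ = kg·m·s⁻³·K⁻¹
  (c) W·m⁻²·K⁻¹ = J·s⁻¹·m⁻²·K⁻¹ = kg·s⁻³·K⁻¹
  (d) [m²·s⁻²·K⁻¹] · [kg·m⁻¹·s⁻¹] = kg·m·s⁻³·K⁻¹
All reduce to kg·m·s⁻³·K⁻¹ except (c), which is kg·s⁻³·K⁻¹.

(c)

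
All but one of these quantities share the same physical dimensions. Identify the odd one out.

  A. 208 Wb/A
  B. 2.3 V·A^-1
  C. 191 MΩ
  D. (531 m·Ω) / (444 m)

In SI base units:
  A. Wb·A⁻¹ = V·s·A⁻¹ = kg·m²·s⁻²·A⁻²
  B. V·A⁻¹ = J·C⁻¹·A⁻¹ = kg·m²·s⁻³·A⁻²
  C. Ω = V·A⁻¹ = kg·m²·s⁻³·A⁻²
  D. [kg·m³·s⁻³·A⁻²] / [m] = kg·m²·s⁻³·A⁻²
All reduce to kg·m²·s⁻³·A⁻² except A., which is kg·m²·s⁻²·A⁻².

A.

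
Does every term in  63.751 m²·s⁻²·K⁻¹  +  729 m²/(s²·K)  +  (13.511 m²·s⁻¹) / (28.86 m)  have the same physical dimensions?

Dimensions:
  63.751 m²·s⁻²·K⁻¹:  m²·s⁻²·K⁻¹
  729 m²/(s²·K):  m²·s⁻²·K⁻¹
  (13.511 m²·s⁻¹) / (28.86 m):  [m²·s⁻¹] / [m] = m·s⁻¹
The terms do not share a single dimension (m²·s⁻²·K⁻¹ vs m·s⁻¹).

No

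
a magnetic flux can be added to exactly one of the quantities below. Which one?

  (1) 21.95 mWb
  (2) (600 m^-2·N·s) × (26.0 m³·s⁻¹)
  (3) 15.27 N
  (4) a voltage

Reference: [magnetic flux] = kg·m²·s⁻²·A⁻¹.
Each option:
  (1) Wb = V·s = kg·m²·s⁻²·A⁻¹  ← same
  (2) [kg·m⁻¹·s⁻¹] · [m³·s⁻¹] = kg·m²·s⁻²
  (3) N = kg·m·s⁻²
  (4) [voltage] = kg·m²·s⁻³·A⁻¹
Only (1) matches kg·m²·s⁻²·A⁻¹.

(1)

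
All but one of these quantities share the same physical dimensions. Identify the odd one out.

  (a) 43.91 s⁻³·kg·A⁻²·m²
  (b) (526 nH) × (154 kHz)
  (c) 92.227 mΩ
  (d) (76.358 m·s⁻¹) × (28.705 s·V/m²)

Expand each in SI base units:
  (a) kg·m²·s⁻³·A⁻²
  (b) [kg·m²·s⁻²·A⁻²] · [s⁻¹] = kg·m²·s⁻³·A⁻²
  (c) Ω = V·A⁻¹ = kg·m²·s⁻³·A⁻²
  (d) [m·s⁻¹] · [kg·s⁻²·A⁻¹] = kg·m·s⁻³·A⁻¹
All reduce to kg·m²·s⁻³·A⁻² except (d), which is kg·m·s⁻³·A⁻¹.

(d)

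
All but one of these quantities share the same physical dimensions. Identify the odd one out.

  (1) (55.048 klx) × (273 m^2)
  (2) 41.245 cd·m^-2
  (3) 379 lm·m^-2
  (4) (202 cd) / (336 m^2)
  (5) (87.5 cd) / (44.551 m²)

In SI base units:
  (1) [m⁻²·cd] · [m²] = cd
  (2) cd·m⁻² = m⁻²·cd
  (3) lm·m⁻² = cd·m⁻² = m⁻²·cd
  (4) [cd] / [m²] = m⁻²·cd
  (5) [cd] / [m²] = m⁻²·cd
All reduce to m⁻²·cd except (1), which is cd.

(1)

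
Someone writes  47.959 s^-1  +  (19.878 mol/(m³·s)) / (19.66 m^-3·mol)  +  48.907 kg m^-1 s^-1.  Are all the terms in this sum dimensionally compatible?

Expand each in SI base units:
  47.959 s^-1:  s⁻¹
  (19.878 mol/(m³·s)) / (19.66 m^-3·mol):  [m⁻³·s⁻¹·mol] / [m⁻³·mol] = s⁻¹
  48.907 kg m^-1 s^-1:  kg·m⁻¹·s⁻¹
The terms do not share a single dimension (kg·m⁻¹·s⁻¹ vs s⁻¹).

No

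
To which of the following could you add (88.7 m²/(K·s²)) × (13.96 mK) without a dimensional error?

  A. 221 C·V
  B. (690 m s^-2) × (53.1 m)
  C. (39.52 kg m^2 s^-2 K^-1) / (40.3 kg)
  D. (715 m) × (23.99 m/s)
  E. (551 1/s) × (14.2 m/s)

Reference: [m²·s⁻²·K⁻¹] · [K] = m²·s⁻².
Each option:
  A. C·V = s·A·J·C⁻¹ = kg·m²·s⁻²
  B. [m·s⁻²] · [m] = m²·s⁻²  ← same
  C. [kg·m²·s⁻²·K⁻¹] / [kg] = m²·s⁻²·K⁻¹
  D. [m] · [m·s⁻¹] = m²·s⁻¹
  E. [s⁻¹] · [m·s⁻¹] = m·s⁻²
Only B. matches m²·s⁻².

B.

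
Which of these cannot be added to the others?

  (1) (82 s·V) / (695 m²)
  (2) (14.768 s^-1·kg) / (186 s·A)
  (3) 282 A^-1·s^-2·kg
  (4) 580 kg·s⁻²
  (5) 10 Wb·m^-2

Dimensions:
  (1) [kg·m²·s⁻²·A⁻¹] / [m²] = kg·s⁻²·A⁻¹
  (2) [kg·s⁻¹] / [s·A] = kg·s⁻²·A⁻¹
  (3) kg·s⁻²·A⁻¹
  (4) kg·s⁻²
  (5) Wb·m⁻² = V·s·m⁻² = kg·s⁻²·A⁻¹
All reduce to kg·s⁻²·A⁻¹ except (4), which is kg·s⁻².

(4)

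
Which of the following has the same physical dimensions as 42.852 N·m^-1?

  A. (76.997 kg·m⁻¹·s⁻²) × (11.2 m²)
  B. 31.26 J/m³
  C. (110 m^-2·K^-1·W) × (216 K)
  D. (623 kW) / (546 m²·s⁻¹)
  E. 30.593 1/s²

D.

Reference: N·m⁻¹ = kg·m·s⁻²·m⁻¹ = kg·s⁻².
Each option:
  A. [kg·m⁻¹·s⁻²] · [m²] = kg·m·s⁻²
  B. J·m⁻³ = N·m·m⁻³ = kg·m⁻¹·s⁻²
  C. [kg·s⁻³·K⁻¹] · [K] = kg·s⁻³
  D. [kg·m²·s⁻³] / [m²·s⁻¹] = kg·s⁻²  ← same
  E. s⁻²
Only D. matches kg·s⁻².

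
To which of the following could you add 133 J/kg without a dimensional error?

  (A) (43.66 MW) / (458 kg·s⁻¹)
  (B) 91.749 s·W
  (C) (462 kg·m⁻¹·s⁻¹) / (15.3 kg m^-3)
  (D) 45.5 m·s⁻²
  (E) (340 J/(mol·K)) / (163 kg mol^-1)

(A)

Reference: J·kg⁻¹ = N·m·kg⁻¹ = m²·s⁻².
Each option:
  (A) [kg·m²·s⁻³] / [kg·s⁻¹] = m²·s⁻²  ← same
  (B) W·s = J·s⁻¹·s = kg·m²·s⁻²
  (C) [kg·m⁻¹·s⁻¹] / [kg·m⁻³] = m²·s⁻¹
  (D) m·s⁻²
  (E) [kg·m²·s⁻²·K⁻¹·mol⁻¹] / [kg·mol⁻¹] = m²·s⁻²·K⁻¹
Only (A) matches m²·s⁻².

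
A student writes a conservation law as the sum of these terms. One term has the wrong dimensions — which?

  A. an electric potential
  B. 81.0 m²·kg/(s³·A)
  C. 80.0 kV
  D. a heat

D.

Reduce each to base SI dimensions:
  A. [electric potential] = kg·m²·s⁻³·A⁻¹
  B. kg·m²·s⁻³·A⁻¹
  C. V = J·C⁻¹ = kg·m²·s⁻³·A⁻¹
  D. [heat] = kg·m²·s⁻²
All reduce to kg·m²·s⁻³·A⁻¹ except D., which is kg·m²·s⁻².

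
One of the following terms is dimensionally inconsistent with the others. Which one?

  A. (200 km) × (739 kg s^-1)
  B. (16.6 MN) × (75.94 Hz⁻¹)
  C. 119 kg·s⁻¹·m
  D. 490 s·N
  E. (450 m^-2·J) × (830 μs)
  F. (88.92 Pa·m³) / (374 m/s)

Dimensions:
  A. [m] · [kg·s⁻¹] = kg·m·s⁻¹
  B. [kg·m·s⁻²] · [s] = kg·m·s⁻¹
  C. kg·m·s⁻¹
  D. N·s = kg·m·s⁻²·s = kg·m·s⁻¹
  E. [kg·s⁻²] · [s] = kg·s⁻¹
  F. [kg·m²·s⁻²] / [m·s⁻¹] = kg·m·s⁻¹
All reduce to kg·m·s⁻¹ except E., which is kg·s⁻¹.

E.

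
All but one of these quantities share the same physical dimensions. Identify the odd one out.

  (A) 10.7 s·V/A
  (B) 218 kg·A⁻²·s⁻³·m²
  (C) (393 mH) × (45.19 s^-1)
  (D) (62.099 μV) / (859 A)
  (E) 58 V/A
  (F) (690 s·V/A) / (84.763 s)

(A)

In SI base units:
  (A) V·s·A⁻¹ = J·C⁻¹·s·A⁻¹ = kg·m²·s⁻²·A⁻²
  (B) kg·m²·s⁻³·A⁻²
  (C) [kg·m²·s⁻²·A⁻²] · [s⁻¹] = kg·m²·s⁻³·A⁻²
  (D) [kg·m²·s⁻³·A⁻¹] / [A] = kg·m²·s⁻³·A⁻²
  (E) V·A⁻¹ = J·C⁻¹·A⁻¹ = kg·m²·s⁻³·A⁻²
  (F) [kg·m²·s⁻²·A⁻²] / [s] = kg·m²·s⁻³·A⁻²
All reduce to kg·m²·s⁻³·A⁻² except (A), which is kg·m²·s⁻²·A⁻².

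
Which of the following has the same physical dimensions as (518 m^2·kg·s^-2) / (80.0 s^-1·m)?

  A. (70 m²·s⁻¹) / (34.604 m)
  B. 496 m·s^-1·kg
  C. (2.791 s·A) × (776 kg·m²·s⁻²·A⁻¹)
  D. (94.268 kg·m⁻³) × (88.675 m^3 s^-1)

Reference: [kg·m²·s⁻²] / [m·s⁻¹] = kg·m·s⁻¹.
Each option:
  A. [m²·s⁻¹] / [m] = m·s⁻¹
  B. kg·m·s⁻¹  ← same
  C. [s·A] · [kg·m²·s⁻²·A⁻¹] = kg·m²·s⁻¹
  D. [kg·m⁻³] · [m³·s⁻¹] = kg·s⁻¹
Only B. matches kg·m·s⁻¹.

B.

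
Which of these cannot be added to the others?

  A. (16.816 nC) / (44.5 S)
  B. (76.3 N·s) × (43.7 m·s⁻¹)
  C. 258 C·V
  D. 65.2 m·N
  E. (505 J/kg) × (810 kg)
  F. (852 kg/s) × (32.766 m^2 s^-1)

Work out the base dimensions of each:
  A. [s·A] / [kg⁻¹·m⁻²·s³·A²] = kg·m²·s⁻²·A⁻¹
  B. [kg·m·s⁻¹] · [m·s⁻¹] = kg·m²·s⁻²
  C. C·V = s·A·J·C⁻¹ = kg·m²·s⁻²
  D. N·m = kg·m·s⁻²·m = kg·m²·s⁻²
  E. [m²·s⁻²] · [kg] = kg·m²·s⁻²
  F. [kg·s⁻¹] · [m²·s⁻¹] = kg·m²·s⁻²
All reduce to kg·m²·s⁻² except A., which is kg·m²·s⁻²·A⁻¹.

A.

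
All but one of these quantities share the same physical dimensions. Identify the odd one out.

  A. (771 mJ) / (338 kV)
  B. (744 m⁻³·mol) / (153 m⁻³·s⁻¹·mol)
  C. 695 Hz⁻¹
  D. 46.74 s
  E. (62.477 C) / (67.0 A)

Expand each in SI base units:
  A. [kg·m²·s⁻²] / [kg·m²·s⁻³·A⁻¹] = s·A
  B. [m⁻³·mol] / [m⁻³·s⁻¹·mol] = s
  C. Hz⁻¹ = (s⁻¹)⁻¹ = s
  D. s
  E. [s·A] / [A] = s
All reduce to s except A., which is s·A.

A.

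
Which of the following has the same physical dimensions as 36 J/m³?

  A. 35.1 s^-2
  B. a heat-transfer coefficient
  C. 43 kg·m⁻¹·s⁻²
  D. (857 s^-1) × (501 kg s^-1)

Reference: J·m⁻³ = N·m·m⁻³ = kg·m⁻¹·s⁻².
Each option:
  A. s⁻²
  B. [heat-transfer coefficient] = kg·s⁻³·K⁻¹
  C. kg·m⁻¹·s⁻²  ← same
  D. [s⁻¹] · [kg·s⁻¹] = kg·s⁻²
Only C. matches kg·m⁻¹·s⁻².

C.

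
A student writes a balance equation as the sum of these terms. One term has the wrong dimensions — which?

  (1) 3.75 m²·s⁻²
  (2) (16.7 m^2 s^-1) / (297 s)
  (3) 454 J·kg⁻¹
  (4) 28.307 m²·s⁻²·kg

Work out the base dimensions of each:
  (1) m²·s⁻²
  (2) [m²·s⁻¹] / [s] = m²·s⁻²
  (3) J·kg⁻¹ = N·m·kg⁻¹ = m²·s⁻²
  (4) kg·m²·s⁻²
All reduce to m²·s⁻² except (4), which is kg·m²·s⁻².

(4)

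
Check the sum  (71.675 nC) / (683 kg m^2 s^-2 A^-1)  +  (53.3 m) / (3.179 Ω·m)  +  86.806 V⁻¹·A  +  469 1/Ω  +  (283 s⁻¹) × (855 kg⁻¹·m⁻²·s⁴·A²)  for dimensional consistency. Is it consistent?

Yes

Work out the base dimensions of each:
  (71.675 nC) / (683 kg m^2 s^-2 A^-1):  [s·A] / [kg·m²·s⁻²·A⁻¹] = kg⁻¹·m⁻²·s³·A²
  (53.3 m) / (3.179 Ω·m):  [m] / [kg·m³·s⁻³·A⁻²] = kg⁻¹·m⁻²·s³·A²
  86.806 V⁻¹·A:  A·V⁻¹ = A·(J·C⁻¹)⁻¹ = kg⁻¹·m⁻²·s³·A²
  469 1/Ω:  Ω⁻¹ = (V·A⁻¹)⁻¹ = kg⁻¹·m⁻²·s³·A²
  (283 s⁻¹) × (855 kg⁻¹·m⁻²·s⁴·A²):  [s⁻¹] · [kg⁻¹·m⁻²·s⁴·A²] = kg⁻¹·m⁻²·s³·A²
Every term reduces to kg⁻¹·m⁻²·s³·A².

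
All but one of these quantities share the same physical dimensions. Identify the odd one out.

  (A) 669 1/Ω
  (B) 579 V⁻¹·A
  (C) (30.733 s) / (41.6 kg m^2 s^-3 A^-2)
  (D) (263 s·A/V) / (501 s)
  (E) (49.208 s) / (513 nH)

In SI base units:
  (A) Ω⁻¹ = (V·A⁻¹)⁻¹ = kg⁻¹·m⁻²·s³·A²
  (B) A·V⁻¹ = A·(J·C⁻¹)⁻¹ = kg⁻¹·m⁻²·s³·A²
  (C) [s] / [kg·m²·s⁻³·A⁻²] = kg⁻¹·m⁻²·s⁴·A²
  (D) [kg⁻¹·m⁻²·s⁴·A²] / [s] = kg⁻¹·m⁻²·s³·A²
  (E) [s] / [kg·m²·s⁻²·A⁻²] = kg⁻¹·m⁻²·s³·A²
All reduce to kg⁻¹·m⁻²·s³·A² except (C), which is kg⁻¹·m⁻²·s⁴·A².

(C)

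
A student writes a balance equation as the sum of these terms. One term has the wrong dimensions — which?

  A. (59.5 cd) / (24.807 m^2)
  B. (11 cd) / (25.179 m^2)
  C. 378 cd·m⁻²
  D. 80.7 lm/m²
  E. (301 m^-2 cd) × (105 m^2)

Expand each in SI base units:
  A. [cd] / [m²] = m⁻²·cd
  B. [cd] / [m²] = m⁻²·cd
  C. cd·m⁻² = m⁻²·cd
  D. lm·m⁻² = cd·m⁻² = m⁻²·cd
  E. [m⁻²·cd] · [m²] = cd
All reduce to m⁻²·cd except E., which is cd.

E.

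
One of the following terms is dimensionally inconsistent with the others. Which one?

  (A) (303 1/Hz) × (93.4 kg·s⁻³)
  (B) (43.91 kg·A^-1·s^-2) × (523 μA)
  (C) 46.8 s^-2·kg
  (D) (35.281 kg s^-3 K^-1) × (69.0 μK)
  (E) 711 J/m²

(D)

Work out the base dimensions of each:
  (A) [s] · [kg·s⁻³] = kg·s⁻²
  (B) [kg·s⁻²·A⁻¹] · [A] = kg·s⁻²
  (C) kg·s⁻²
  (D) [kg·s⁻³·K⁻¹] · [K] = kg·s⁻³
  (E) J·m⁻² = N·m·m⁻² = kg·s⁻²
All reduce to kg·s⁻² except (D), which is kg·s⁻³.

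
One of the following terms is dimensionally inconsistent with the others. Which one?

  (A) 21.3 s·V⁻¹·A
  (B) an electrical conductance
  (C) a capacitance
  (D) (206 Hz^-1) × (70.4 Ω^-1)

(B)

Reduce each to base SI dimensions:
  (A) A·s·V⁻¹ = A·s·(J·C⁻¹)⁻¹ = kg⁻¹·m⁻²·s⁴·A²
  (B) [electrical conductance] = kg⁻¹·m⁻²·s³·A²
  (C) [capacitance] = kg⁻¹·m⁻²·s⁴·A²
  (D) [s] · [kg⁻¹·m⁻²·s³·A²] = kg⁻¹·m⁻²·s⁴·A²
All reduce to kg⁻¹·m⁻²·s⁴·A² except (B), which is kg⁻¹·m⁻²·s³·A².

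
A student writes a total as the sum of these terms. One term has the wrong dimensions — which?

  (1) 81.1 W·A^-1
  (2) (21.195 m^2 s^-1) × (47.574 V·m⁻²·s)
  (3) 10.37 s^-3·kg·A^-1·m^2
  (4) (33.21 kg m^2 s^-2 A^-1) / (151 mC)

(4)

Expand each in SI base units:
  (1) W·A⁻¹ = J·s⁻¹·A⁻¹ = kg·m²·s⁻³·A⁻¹
  (2) [m²·s⁻¹] · [kg·s⁻²·A⁻¹] = kg·m²·s⁻³·A⁻¹
  (3) kg·m²·s⁻³·A⁻¹
  (4) [kg·m²·s⁻²·A⁻¹] / [s·A] = kg·m²·s⁻³·A⁻²
All reduce to kg·m²·s⁻³·A⁻¹ except (4), which is kg·m²·s⁻³·A⁻².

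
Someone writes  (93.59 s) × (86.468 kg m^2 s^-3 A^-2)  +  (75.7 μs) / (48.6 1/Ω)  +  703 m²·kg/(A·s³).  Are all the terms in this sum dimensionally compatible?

In SI base units:
  (93.59 s) × (86.468 kg m^2 s^-3 A^-2):  [s] · [kg·m²·s⁻³·A⁻²] = kg·m²·s⁻²·A⁻²
  (75.7 μs) / (48.6 1/Ω):  [s] / [kg⁻¹·m⁻²·s³·A²] = kg·m²·s⁻²·A⁻²
  703 m²·kg/(A·s³):  kg·m²·s⁻³·A⁻¹
The terms do not share a single dimension (kg·m²·s⁻²·A⁻² vs kg·m²·s⁻³·A⁻¹).

No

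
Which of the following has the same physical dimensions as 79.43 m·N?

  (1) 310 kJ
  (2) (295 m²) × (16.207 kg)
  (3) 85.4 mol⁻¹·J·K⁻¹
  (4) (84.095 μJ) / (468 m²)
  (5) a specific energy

Reference: N·m = kg·m·s⁻²·m = kg·m²·s⁻².
Each option:
  (1) J = N·m = kg·m²·s⁻²  ← same
  (2) [m²] · [kg] = kg·m²
  (3) J·mol⁻¹·K⁻¹ = N·m·mol⁻¹·K⁻¹ = kg·m²·s⁻²·K⁻¹·mol⁻¹
  (4) [kg·m²·s⁻²] / [m²] = kg·s⁻²
  (5) [specific energy] = m²·s⁻²
Only (1) matches kg·m²·s⁻².

(1)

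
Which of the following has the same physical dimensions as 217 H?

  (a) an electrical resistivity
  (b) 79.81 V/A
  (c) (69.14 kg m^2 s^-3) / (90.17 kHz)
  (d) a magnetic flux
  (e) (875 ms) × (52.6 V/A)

Reference: H = V·s·A⁻¹ = kg·m²·s⁻²·A⁻².
Each option:
  (a) [electrical resistivity] = kg·m³·s⁻³·A⁻²
  (b) V·A⁻¹ = J·C⁻¹·A⁻¹ = kg·m²·s⁻³·A⁻²
  (c) [kg·m²·s⁻³] / [s⁻¹] = kg·m²·s⁻²
  (d) [magnetic flux] = kg·m²·s⁻²·A⁻¹
  (e) [s] · [kg·m²·s⁻³·A⁻²] = kg·m²·s⁻²·A⁻²  ← same
Only (e) matches kg·m²·s⁻²·A⁻².

(e)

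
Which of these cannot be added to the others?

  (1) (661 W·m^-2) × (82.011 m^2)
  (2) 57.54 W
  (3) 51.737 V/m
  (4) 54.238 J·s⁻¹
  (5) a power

(3)

Work out the base dimensions of each:
  (1) [kg·s⁻³] · [m²] = kg·m²·s⁻³
  (2) W = J·s⁻¹ = kg·m²·s⁻³
  (3) V·m⁻¹ = J·C⁻¹·m⁻¹ = kg·m·s⁻³·A⁻¹
  (4) J·s⁻¹ = N·m·s⁻¹ = kg·m²·s⁻³
  (5) [power] = kg·m²·s⁻³
All reduce to kg·m²·s⁻³ except (3), which is kg·m·s⁻³·A⁻¹.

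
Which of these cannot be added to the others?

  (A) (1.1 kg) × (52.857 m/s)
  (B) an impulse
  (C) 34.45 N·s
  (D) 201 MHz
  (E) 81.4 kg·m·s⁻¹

(D)

Expand each in SI base units:
  (A) [kg] · [m·s⁻¹] = kg·m·s⁻¹
  (B) [impulse] = kg·m·s⁻¹
  (C) N·s = kg·m·s⁻²·s = kg·m·s⁻¹
  (D) Hz = s⁻¹
  (E) kg·m·s⁻¹
All reduce to kg·m·s⁻¹ except (D), which is s⁻¹.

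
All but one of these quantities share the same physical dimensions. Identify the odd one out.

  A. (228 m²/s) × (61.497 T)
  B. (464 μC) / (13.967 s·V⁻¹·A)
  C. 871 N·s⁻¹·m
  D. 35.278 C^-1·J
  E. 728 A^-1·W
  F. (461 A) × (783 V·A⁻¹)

C.

Dimensions:
  A. [m²·s⁻¹] · [kg·s⁻²·A⁻¹] = kg·m²·s⁻³·A⁻¹
  B. [s·A] / [kg⁻¹·m⁻²·s⁴·A²] = kg·m²·s⁻³·A⁻¹
  C. N·m·s⁻¹ = kg·m·s⁻²·m·s⁻¹ = kg·m²·s⁻³
  D. J·C⁻¹ = N·m·(s·A)⁻¹ = kg·m²·s⁻³·A⁻¹
  E. W·A⁻¹ = J·s⁻¹·A⁻¹ = kg·m²·s⁻³·A⁻¹
  F. [A] · [kg·m²·s⁻³·A⁻²] = kg·m²·s⁻³·A⁻¹
All reduce to kg·m²·s⁻³·A⁻¹ except C., which is kg·m²·s⁻³.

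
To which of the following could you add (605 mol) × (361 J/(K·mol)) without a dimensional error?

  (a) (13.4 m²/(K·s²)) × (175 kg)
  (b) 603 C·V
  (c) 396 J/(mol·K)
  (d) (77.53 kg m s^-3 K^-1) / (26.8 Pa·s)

Reference: [mol] · [kg·m²·s⁻²·K⁻¹·mol⁻¹] = kg·m²·s⁻²·K⁻¹.
Each option:
  (a) [m²·s⁻²·K⁻¹] · [kg] = kg·m²·s⁻²·K⁻¹  ← same
  (b) C·V = s·A·J·C⁻¹ = kg·m²·s⁻²
  (c) J·mol⁻¹·K⁻¹ = N·m·mol⁻¹·K⁻¹ = kg·m²·s⁻²·K⁻¹·mol⁻¹
  (d) [kg·m·s⁻³·K⁻¹] / [kg·m⁻¹·s⁻¹] = m²·s⁻²·K⁻¹
Only (a) matches kg·m²·s⁻²·K⁻¹.

(a)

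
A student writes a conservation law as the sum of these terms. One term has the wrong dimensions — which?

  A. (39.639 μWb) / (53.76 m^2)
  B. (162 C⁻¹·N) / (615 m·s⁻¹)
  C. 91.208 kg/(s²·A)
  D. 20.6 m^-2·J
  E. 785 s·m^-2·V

D.

Work out the base dimensions of each:
  A. [kg·m²·s⁻²·A⁻¹] / [m²] = kg·s⁻²·A⁻¹
  B. [kg·m·s⁻³·A⁻¹] / [m·s⁻¹] = kg·s⁻²·A⁻¹
  C. kg·s⁻²·A⁻¹
  D. J·m⁻² = N·m·m⁻² = kg·s⁻²
  E. V·s·m⁻² = J·C⁻¹·s·m⁻² = kg·s⁻²·A⁻¹
All reduce to kg·s⁻²·A⁻¹ except D., which is kg·s⁻².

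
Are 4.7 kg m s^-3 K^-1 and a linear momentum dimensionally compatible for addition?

Work out the base dimensions of each:
  4.7 kg m s^-3 K^-1:  kg·m·s⁻³·K⁻¹
  a linear momentum:  [linear momentum] = kg·m·s⁻¹
kg·m·s⁻³·K⁻¹ ≠ kg·m·s⁻¹, so they cannot be added.

No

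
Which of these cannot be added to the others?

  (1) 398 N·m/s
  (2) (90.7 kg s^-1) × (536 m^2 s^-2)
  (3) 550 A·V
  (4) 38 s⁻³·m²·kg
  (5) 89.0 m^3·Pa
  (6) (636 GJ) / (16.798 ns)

(5)

In SI base units:
  (1) N·m·s⁻¹ = kg·m·s⁻²·m·s⁻¹ = kg·m²·s⁻³
  (2) [kg·s⁻¹] · [m²·s⁻²] = kg·m²·s⁻³
  (3) V·A = J·C⁻¹·A = kg·m²·s⁻³
  (4) kg·m²·s⁻³
  (5) Pa·m³ = N·m⁻²·m³ = kg·m²·s⁻²
  (6) [kg·m²·s⁻²] / [s] = kg·m²·s⁻³
All reduce to kg·m²·s⁻³ except (5), which is kg·m²·s⁻².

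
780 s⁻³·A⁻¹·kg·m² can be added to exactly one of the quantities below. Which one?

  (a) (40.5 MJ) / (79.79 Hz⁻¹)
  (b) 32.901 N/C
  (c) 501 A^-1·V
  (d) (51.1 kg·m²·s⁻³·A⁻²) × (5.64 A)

Reference: kg·m²·s⁻³·A⁻¹.
Each option:
  (a) [kg·m²·s⁻²] / [s] = kg·m²·s⁻³
  (b) N·C⁻¹ = kg·m·s⁻²·(s·A)⁻¹ = kg·m·s⁻³·A⁻¹
  (c) V·A⁻¹ = J·C⁻¹·A⁻¹ = kg·m²·s⁻³·A⁻²
  (d) [kg·m²·s⁻³·A⁻²] · [A] = kg·m²·s⁻³·A⁻¹  ← same
Only (d) matches kg·m²·s⁻³·A⁻¹.

(d)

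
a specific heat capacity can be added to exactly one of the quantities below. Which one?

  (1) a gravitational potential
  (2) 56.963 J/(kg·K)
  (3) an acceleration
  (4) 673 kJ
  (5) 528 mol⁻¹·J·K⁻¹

(2)

Reference: [specific heat capacity] = m²·s⁻²·K⁻¹.
Each option:
  (1) [gravitational potential] = m²·s⁻²
  (2) J·kg⁻¹·K⁻¹ = N·m·kg⁻¹·K⁻¹ = m²·s⁻²·K⁻¹  ← same
  (3) [acceleration] = m·s⁻²
  (4) J = N·m = kg·m²·s⁻²
  (5) J·mol⁻¹·K⁻¹ = N·m·mol⁻¹·K⁻¹ = kg·m²·s⁻²·K⁻¹·mol⁻¹
Only (2) matches m²·s⁻²·K⁻¹.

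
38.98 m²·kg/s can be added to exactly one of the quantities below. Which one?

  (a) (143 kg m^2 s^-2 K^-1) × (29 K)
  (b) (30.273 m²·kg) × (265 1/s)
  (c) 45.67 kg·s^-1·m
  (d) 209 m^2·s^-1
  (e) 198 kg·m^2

(b)

Reference: kg·m²·s⁻¹.
Each option:
  (a) [kg·m²·s⁻²·K⁻¹] · [K] = kg·m²·s⁻²
  (b) [kg·m²] · [s⁻¹] = kg·m²·s⁻¹  ← same
  (c) kg·m·s⁻¹
  (d) m²·s⁻¹
  (e) kg·m²
Only (b) matches kg·m²·s⁻¹.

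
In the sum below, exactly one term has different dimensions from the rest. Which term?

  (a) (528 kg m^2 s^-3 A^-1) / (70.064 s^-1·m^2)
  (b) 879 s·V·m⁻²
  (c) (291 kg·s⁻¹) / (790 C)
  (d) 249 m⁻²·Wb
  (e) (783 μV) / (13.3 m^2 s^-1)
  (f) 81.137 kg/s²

Reduce each to base SI dimensions:
  (a) [kg·m²·s⁻³·A⁻¹] / [m²·s⁻¹] = kg·s⁻²·A⁻¹
  (b) V·s·m⁻² = J·C⁻¹·s·m⁻² = kg·s⁻²·A⁻¹
  (c) [kg·s⁻¹] / [s·A] = kg·s⁻²·A⁻¹
  (d) Wb·m⁻² = V·s·m⁻² = kg·s⁻²·A⁻¹
  (e) [kg·m²·s⁻³·A⁻¹] / [m²·s⁻¹] = kg·s⁻²·A⁻¹
  (f) kg·s⁻²
All reduce to kg·s⁻²·A⁻¹ except (f), which is kg·s⁻².

(f)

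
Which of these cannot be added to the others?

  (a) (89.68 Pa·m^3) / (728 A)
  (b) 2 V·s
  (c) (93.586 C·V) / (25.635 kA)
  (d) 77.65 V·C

Expand each in SI base units:
  (a) [kg·m²·s⁻²] / [A] = kg·m²·s⁻²·A⁻¹
  (b) V·s = J·C⁻¹·s = kg·m²·s⁻²·A⁻¹
  (c) [kg·m²·s⁻²] / [A] = kg·m²·s⁻²·A⁻¹
  (d) C·V = s·A·J·C⁻¹ = kg·m²·s⁻²
All reduce to kg·m²·s⁻²·A⁻¹ except (d), which is kg·m²·s⁻².

(d)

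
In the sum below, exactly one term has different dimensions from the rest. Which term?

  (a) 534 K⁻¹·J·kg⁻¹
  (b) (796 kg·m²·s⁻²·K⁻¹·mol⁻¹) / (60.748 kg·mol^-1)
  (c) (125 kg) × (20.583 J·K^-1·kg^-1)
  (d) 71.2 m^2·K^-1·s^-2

(c)

Expand each in SI base units:
  (a) J·kg⁻¹·K⁻¹ = N·m·kg⁻¹·K⁻¹ = m²·s⁻²·K⁻¹
  (b) [kg·m²·s⁻²·K⁻¹·mol⁻¹] / [kg·mol⁻¹] = m²·s⁻²·K⁻¹
  (c) [kg] · [m²·s⁻²·K⁻¹] = kg·m²·s⁻²·K⁻¹
  (d) m²·s⁻²·K⁻¹
All reduce to m²·s⁻²·K⁻¹ except (c), which is kg·m²·s⁻²·K⁻¹.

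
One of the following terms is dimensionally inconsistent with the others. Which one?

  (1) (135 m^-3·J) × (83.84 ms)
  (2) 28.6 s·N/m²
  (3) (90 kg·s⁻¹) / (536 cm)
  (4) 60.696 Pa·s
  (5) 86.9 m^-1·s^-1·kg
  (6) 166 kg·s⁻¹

Work out the base dimensions of each:
  (1) [kg·m⁻¹·s⁻²] · [s] = kg·m⁻¹·s⁻¹
  (2) N·s·m⁻² = kg·m·s⁻²·s·m⁻² = kg·m⁻¹·s⁻¹
  (3) [kg·s⁻¹] / [m] = kg·m⁻¹·s⁻¹
  (4) Pa·s = N·m⁻²·s = kg·m⁻¹·s⁻¹
  (5) kg·m⁻¹·s⁻¹
  (6) kg·s⁻¹
All reduce to kg·m⁻¹·s⁻¹ except (6), which is kg·s⁻¹.

(6)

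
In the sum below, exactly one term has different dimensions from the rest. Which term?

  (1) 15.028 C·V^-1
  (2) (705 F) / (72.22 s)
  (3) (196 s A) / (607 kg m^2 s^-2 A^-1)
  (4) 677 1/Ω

Dimensions:
  (1) C·V⁻¹ = s·A·(J·C⁻¹)⁻¹ = kg⁻¹·m⁻²·s⁴·A²
  (2) [kg⁻¹·m⁻²·s⁴·A²] / [s] = kg⁻¹·m⁻²·s³·A²
  (3) [s·A] / [kg·m²·s⁻²·A⁻¹] = kg⁻¹·m⁻²·s³·A²
  (4) Ω⁻¹ = (V·A⁻¹)⁻¹ = kg⁻¹·m⁻²·s³·A²
All reduce to kg⁻¹·m⁻²·s³·A² except (1), which is kg⁻¹·m⁻²·s⁴·A².

(1)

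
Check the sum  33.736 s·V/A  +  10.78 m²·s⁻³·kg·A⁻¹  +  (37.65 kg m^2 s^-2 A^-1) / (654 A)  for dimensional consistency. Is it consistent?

No

Reduce each to base SI dimensions:
  33.736 s·V/A:  V·s·A⁻¹ = J·C⁻¹·s·A⁻¹ = kg·m²·s⁻²·A⁻²
  10.78 m²·s⁻³·kg·A⁻¹:  kg·m²·s⁻³·A⁻¹
  (37.65 kg m^2 s^-2 A^-1) / (654 A):  [kg·m²·s⁻²·A⁻¹] / [A] = kg·m²·s⁻²·A⁻²
The terms do not share a single dimension (kg·m²·s⁻²·A⁻² vs kg·m²·s⁻³·A⁻¹).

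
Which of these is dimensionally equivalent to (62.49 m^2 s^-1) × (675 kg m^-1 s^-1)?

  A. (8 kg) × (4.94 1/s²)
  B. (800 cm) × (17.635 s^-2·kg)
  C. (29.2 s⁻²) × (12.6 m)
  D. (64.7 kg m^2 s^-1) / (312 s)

Reference: [m²·s⁻¹] · [kg·m⁻¹·s⁻¹] = kg·m·s⁻².
Each option:
  A. [kg] · [s⁻²] = kg·s⁻²
  B. [m] · [kg·s⁻²] = kg·m·s⁻²  ← same
  C. [s⁻²] · [m] = m·s⁻²
  D. [kg·m²·s⁻¹] / [s] = kg·m²·s⁻²
Only B. matches kg·m·s⁻².

B.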